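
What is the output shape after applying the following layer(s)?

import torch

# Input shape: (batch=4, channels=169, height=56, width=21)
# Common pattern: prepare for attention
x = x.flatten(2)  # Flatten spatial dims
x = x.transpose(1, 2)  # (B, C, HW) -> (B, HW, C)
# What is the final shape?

Input shape: (4, 169, 56, 21)
  -> after flatten(2): (4, 169, 1176)
Output shape: (4, 1176, 169)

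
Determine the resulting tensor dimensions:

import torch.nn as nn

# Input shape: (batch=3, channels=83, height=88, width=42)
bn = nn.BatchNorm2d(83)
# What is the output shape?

Input shape: (3, 83, 88, 42)
Output shape: (3, 83, 88, 42)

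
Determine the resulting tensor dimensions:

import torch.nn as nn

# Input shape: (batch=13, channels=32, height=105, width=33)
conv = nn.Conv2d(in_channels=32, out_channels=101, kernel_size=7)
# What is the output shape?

Input shape: (13, 32, 105, 33)
Output shape: (13, 101, 99, 27)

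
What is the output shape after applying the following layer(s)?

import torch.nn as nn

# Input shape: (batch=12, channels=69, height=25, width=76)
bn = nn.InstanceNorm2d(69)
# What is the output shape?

Input shape: (12, 69, 25, 76)
Output shape: (12, 69, 25, 76)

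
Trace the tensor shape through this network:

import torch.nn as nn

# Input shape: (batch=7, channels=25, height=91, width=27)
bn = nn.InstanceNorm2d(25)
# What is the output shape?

Input shape: (7, 25, 91, 27)
Output shape: (7, 25, 91, 27)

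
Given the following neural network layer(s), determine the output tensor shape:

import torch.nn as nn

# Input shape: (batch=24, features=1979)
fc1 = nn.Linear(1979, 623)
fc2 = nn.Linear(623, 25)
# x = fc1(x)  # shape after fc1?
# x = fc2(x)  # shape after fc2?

Input shape: (24, 1979)
  -> after fc1: (24, 623)
Output shape: (24, 25)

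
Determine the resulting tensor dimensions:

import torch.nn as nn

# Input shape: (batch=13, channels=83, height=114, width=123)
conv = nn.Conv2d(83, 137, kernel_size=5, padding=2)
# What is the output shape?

Input shape: (13, 83, 114, 123)
Output shape: (13, 137, 114, 123)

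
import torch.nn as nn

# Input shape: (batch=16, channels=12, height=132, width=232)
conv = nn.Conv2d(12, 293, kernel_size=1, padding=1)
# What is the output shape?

Input shape: (16, 12, 132, 232)
Output shape: (16, 293, 134, 234)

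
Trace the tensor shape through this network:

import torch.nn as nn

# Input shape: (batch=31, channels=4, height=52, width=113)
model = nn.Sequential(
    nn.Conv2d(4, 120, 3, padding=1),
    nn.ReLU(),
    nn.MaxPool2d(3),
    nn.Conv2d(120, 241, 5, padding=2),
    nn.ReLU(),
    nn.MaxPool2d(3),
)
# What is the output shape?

Input shape: (31, 4, 52, 113)
  -> after first Conv2d: (31, 120, 52, 113)
  -> after first MaxPool2d: (31, 120, 17, 37)
  -> after second Conv2d: (31, 241, 17, 37)
Output shape: (31, 241, 5, 12)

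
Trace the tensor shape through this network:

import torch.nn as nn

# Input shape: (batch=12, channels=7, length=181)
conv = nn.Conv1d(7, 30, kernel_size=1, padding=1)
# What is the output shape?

Input shape: (12, 7, 181)
Output shape: (12, 30, 183)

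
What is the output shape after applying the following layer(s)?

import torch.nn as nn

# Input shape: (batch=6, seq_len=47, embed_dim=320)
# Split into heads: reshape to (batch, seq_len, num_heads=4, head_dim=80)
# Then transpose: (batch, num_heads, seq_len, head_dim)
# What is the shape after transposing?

Input shape: (6, 47, 320)
  -> after reshape: (6, 47, 4, 80)
Output shape: (6, 4, 47, 80)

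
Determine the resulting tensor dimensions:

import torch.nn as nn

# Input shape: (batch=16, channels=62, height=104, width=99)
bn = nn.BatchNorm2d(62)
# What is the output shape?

Input shape: (16, 62, 104, 99)
Output shape: (16, 62, 104, 99)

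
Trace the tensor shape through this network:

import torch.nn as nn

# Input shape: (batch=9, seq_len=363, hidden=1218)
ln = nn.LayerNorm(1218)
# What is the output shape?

Input shape: (9, 363, 1218)
Output shape: (9, 363, 1218)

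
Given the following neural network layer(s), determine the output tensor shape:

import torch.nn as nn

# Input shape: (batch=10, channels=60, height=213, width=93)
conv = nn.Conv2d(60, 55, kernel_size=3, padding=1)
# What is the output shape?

Input shape: (10, 60, 213, 93)
Output shape: (10, 55, 213, 93)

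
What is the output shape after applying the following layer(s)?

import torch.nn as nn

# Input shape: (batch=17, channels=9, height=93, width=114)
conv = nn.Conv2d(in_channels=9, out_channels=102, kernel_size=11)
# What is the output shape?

Input shape: (17, 9, 93, 114)
Output shape: (17, 102, 83, 104)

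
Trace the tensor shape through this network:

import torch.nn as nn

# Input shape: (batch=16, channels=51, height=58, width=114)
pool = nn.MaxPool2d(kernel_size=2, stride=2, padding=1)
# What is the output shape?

Input shape: (16, 51, 58, 114)
Output shape: (16, 51, 30, 58)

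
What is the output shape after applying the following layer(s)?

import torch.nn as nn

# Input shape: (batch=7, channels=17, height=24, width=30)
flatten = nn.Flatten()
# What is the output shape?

Input shape: (7, 17, 24, 30)
Output shape: (7, 12240)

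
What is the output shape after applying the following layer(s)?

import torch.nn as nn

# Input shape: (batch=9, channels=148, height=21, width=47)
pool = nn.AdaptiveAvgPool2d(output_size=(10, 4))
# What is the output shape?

Input shape: (9, 148, 21, 47)
Output shape: (9, 148, 10, 4)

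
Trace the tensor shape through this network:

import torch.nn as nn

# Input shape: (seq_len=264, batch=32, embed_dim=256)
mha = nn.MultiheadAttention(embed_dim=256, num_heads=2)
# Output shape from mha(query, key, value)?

Input shape: (264, 32, 256)
Output shape: (264, 32, 256)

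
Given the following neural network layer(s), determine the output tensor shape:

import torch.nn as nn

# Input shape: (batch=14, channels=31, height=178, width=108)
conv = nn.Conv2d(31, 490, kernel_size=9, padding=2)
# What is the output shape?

Input shape: (14, 31, 178, 108)
Output shape: (14, 490, 174, 104)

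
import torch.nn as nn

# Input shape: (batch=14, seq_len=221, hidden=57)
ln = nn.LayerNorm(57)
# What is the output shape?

Input shape: (14, 221, 57)
Output shape: (14, 221, 57)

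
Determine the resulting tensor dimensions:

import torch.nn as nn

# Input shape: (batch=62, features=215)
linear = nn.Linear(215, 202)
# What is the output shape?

Input shape: (62, 215)
Output shape: (62, 202)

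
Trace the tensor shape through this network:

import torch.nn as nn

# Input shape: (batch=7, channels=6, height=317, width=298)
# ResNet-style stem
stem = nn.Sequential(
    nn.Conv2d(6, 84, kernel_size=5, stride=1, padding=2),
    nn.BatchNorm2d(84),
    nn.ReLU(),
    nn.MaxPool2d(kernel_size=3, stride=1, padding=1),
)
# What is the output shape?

Input shape: (7, 6, 317, 298)
  -> after Conv2d 5x5 stride=1: (7, 84, 317, 298)
Output shape: (7, 84, 317, 298)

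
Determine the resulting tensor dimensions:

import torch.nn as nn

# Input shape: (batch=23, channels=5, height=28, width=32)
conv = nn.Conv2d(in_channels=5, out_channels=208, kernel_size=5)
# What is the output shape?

Input shape: (23, 5, 28, 32)
Output shape: (23, 208, 24, 28)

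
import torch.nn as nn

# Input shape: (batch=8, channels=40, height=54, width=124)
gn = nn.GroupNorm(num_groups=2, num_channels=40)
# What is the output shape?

Input shape: (8, 40, 54, 124)
Output shape: (8, 40, 54, 124)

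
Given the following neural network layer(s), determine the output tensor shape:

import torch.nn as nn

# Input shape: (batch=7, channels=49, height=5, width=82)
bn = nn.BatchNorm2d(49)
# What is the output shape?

Input shape: (7, 49, 5, 82)
Output shape: (7, 49, 5, 82)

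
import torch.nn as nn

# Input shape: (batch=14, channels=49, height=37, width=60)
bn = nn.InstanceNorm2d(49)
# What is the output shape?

Input shape: (14, 49, 37, 60)
Output shape: (14, 49, 37, 60)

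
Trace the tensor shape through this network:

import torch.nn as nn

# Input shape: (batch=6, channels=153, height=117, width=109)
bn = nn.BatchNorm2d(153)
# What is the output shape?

Input shape: (6, 153, 117, 109)
Output shape: (6, 153, 117, 109)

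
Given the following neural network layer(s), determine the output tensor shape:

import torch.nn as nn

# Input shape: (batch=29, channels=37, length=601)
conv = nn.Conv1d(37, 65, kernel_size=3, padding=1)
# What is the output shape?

Input shape: (29, 37, 601)
Output shape: (29, 65, 601)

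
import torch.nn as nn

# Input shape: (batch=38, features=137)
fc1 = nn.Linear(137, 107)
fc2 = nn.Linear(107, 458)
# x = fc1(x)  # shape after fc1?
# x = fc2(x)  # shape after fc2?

Input shape: (38, 137)
  -> after fc1: (38, 107)
Output shape: (38, 458)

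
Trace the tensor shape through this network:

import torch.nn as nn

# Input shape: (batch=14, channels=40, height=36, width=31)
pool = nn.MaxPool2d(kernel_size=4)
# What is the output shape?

Input shape: (14, 40, 36, 31)
Output shape: (14, 40, 9, 7)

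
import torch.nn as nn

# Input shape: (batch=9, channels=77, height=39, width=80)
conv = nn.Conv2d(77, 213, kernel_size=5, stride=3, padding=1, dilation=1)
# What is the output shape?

Input shape: (9, 77, 39, 80)
Output shape: (9, 213, 13, 26)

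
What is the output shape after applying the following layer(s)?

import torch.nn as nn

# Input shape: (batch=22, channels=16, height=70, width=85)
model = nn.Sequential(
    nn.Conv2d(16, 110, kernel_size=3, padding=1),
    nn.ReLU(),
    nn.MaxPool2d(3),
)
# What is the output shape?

Input shape: (22, 16, 70, 85)
  -> after Conv2d: (22, 110, 70, 85)
  -> after ReLU: (22, 110, 70, 85)
Output shape: (22, 110, 23, 28)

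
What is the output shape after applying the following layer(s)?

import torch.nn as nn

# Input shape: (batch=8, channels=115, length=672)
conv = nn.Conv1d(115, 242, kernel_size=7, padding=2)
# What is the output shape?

Input shape: (8, 115, 672)
Output shape: (8, 242, 670)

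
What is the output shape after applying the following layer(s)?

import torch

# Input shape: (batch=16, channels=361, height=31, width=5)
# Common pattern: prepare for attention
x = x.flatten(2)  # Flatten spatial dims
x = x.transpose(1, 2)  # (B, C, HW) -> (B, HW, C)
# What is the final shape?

Input shape: (16, 361, 31, 5)
  -> after flatten(2): (16, 361, 155)
Output shape: (16, 155, 361)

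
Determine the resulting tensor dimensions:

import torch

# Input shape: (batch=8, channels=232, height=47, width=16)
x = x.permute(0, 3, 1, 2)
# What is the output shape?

Input shape: (8, 232, 47, 16)
Output shape: (8, 16, 232, 47)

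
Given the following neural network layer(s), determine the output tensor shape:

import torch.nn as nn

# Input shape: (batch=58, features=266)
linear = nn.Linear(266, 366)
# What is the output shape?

Input shape: (58, 266)
Output shape: (58, 366)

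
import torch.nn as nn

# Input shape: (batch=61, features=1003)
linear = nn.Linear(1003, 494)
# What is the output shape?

Input shape: (61, 1003)
Output shape: (61, 494)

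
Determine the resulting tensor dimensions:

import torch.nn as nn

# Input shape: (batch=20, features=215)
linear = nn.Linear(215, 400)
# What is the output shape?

Input shape: (20, 215)
Output shape: (20, 400)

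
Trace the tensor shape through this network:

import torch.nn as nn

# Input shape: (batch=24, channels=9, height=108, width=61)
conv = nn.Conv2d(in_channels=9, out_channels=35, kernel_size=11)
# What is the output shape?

Input shape: (24, 9, 108, 61)
Output shape: (24, 35, 98, 51)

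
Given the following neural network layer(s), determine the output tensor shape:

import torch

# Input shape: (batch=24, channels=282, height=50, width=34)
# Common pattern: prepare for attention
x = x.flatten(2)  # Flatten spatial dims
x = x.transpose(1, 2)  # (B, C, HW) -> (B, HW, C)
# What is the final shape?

Input shape: (24, 282, 50, 34)
  -> after flatten(2): (24, 282, 1700)
Output shape: (24, 1700, 282)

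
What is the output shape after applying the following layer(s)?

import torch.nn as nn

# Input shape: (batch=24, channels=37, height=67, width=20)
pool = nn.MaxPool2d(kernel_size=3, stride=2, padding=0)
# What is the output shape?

Input shape: (24, 37, 67, 20)
Output shape: (24, 37, 33, 9)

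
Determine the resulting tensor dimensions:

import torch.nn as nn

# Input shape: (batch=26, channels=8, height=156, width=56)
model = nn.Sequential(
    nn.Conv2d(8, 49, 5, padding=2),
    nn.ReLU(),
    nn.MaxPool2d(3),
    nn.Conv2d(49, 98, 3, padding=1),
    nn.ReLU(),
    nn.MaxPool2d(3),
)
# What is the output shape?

Input shape: (26, 8, 156, 56)
  -> after first Conv2d: (26, 49, 156, 56)
  -> after first MaxPool2d: (26, 49, 52, 18)
  -> after second Conv2d: (26, 98, 52, 18)
Output shape: (26, 98, 17, 6)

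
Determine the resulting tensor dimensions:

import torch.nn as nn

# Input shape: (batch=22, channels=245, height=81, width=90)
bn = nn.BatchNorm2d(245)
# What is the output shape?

Input shape: (22, 245, 81, 90)
Output shape: (22, 245, 81, 90)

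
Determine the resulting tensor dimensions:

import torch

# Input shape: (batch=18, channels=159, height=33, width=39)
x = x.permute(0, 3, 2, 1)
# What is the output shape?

Input shape: (18, 159, 33, 39)
Output shape: (18, 39, 33, 159)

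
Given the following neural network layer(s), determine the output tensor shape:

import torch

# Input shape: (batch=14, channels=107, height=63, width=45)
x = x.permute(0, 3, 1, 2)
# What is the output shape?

Input shape: (14, 107, 63, 45)
Output shape: (14, 45, 107, 63)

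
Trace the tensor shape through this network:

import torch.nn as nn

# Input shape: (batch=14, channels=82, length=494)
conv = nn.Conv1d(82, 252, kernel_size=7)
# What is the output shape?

Input shape: (14, 82, 494)
Output shape: (14, 252, 488)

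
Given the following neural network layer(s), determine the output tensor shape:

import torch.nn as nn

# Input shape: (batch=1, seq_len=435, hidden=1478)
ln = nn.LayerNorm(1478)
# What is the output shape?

Input shape: (1, 435, 1478)
Output shape: (1, 435, 1478)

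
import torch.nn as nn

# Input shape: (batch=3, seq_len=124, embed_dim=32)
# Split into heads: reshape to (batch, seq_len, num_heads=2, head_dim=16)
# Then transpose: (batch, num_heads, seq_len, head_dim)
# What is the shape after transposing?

Input shape: (3, 124, 32)
  -> after reshape: (3, 124, 2, 16)
Output shape: (3, 2, 124, 16)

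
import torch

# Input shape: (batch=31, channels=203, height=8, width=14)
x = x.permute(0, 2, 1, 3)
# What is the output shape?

Input shape: (31, 203, 8, 14)
Output shape: (31, 8, 203, 14)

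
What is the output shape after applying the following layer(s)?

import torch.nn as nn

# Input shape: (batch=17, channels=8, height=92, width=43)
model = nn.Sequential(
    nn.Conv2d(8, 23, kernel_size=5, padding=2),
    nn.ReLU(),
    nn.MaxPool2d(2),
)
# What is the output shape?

Input shape: (17, 8, 92, 43)
  -> after Conv2d: (17, 23, 92, 43)
  -> after ReLU: (17, 23, 92, 43)
Output shape: (17, 23, 46, 21)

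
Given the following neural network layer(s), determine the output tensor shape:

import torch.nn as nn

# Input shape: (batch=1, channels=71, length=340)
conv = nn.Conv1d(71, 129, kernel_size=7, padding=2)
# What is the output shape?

Input shape: (1, 71, 340)
Output shape: (1, 129, 338)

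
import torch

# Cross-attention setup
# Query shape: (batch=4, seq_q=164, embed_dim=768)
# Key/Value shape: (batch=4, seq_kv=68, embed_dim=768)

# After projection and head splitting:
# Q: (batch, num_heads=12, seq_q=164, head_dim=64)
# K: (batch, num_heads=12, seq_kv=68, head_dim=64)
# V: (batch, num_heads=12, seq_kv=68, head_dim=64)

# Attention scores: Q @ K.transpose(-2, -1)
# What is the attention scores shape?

Input shape: (4, 164, 768)
Output shape: (4, 12, 164, 68)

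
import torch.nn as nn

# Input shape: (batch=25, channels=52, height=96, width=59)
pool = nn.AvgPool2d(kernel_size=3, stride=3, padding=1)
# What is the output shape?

Input shape: (25, 52, 96, 59)
Output shape: (25, 52, 32, 20)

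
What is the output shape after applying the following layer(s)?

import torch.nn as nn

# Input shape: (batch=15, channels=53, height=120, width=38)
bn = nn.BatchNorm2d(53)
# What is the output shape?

Input shape: (15, 53, 120, 38)
Output shape: (15, 53, 120, 38)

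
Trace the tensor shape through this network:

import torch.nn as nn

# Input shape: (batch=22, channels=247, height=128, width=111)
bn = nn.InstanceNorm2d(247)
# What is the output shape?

Input shape: (22, 247, 128, 111)
Output shape: (22, 247, 128, 111)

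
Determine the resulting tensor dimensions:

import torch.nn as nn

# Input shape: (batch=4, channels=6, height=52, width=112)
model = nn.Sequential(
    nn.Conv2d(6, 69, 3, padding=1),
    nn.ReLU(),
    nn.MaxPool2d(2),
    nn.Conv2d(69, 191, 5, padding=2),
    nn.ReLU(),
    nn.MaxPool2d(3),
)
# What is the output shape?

Input shape: (4, 6, 52, 112)
  -> after first Conv2d: (4, 69, 52, 112)
  -> after first MaxPool2d: (4, 69, 26, 56)
  -> after second Conv2d: (4, 191, 26, 56)
Output shape: (4, 191, 8, 18)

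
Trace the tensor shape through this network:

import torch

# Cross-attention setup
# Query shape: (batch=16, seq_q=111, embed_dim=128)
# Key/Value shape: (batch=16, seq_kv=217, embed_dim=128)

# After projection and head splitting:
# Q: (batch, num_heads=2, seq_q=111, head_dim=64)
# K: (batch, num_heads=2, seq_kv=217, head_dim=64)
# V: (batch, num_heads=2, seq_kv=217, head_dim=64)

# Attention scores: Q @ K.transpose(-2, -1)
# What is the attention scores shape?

Input shape: (16, 111, 128)
Output shape: (16, 2, 111, 217)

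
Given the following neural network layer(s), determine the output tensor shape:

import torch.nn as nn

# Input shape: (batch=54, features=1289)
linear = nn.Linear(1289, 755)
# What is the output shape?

Input shape: (54, 1289)
Output shape: (54, 755)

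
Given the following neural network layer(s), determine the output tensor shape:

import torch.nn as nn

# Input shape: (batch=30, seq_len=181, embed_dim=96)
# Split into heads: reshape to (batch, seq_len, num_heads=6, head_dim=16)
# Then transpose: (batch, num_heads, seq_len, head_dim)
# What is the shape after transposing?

Input shape: (30, 181, 96)
  -> after reshape: (30, 181, 6, 16)
Output shape: (30, 6, 181, 16)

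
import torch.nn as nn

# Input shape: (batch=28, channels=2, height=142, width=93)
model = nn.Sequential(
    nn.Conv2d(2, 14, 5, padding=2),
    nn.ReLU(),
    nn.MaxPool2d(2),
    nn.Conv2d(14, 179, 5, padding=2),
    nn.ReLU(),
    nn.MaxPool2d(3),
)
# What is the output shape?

Input shape: (28, 2, 142, 93)
  -> after first Conv2d: (28, 14, 142, 93)
  -> after first MaxPool2d: (28, 14, 71, 46)
  -> after second Conv2d: (28, 179, 71, 46)
Output shape: (28, 179, 23, 15)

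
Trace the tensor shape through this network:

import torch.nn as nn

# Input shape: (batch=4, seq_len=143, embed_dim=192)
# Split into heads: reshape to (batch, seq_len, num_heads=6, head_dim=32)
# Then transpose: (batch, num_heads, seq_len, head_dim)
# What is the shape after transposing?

Input shape: (4, 143, 192)
  -> after reshape: (4, 143, 6, 32)
Output shape: (4, 6, 143, 32)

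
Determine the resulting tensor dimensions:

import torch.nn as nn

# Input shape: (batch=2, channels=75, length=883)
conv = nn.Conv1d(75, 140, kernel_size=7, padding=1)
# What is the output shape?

Input shape: (2, 75, 883)
Output shape: (2, 140, 879)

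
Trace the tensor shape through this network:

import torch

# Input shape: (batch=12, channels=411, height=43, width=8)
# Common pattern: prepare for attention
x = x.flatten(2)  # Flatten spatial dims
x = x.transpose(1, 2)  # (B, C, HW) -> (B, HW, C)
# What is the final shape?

Input shape: (12, 411, 43, 8)
  -> after flatten(2): (12, 411, 344)
Output shape: (12, 344, 411)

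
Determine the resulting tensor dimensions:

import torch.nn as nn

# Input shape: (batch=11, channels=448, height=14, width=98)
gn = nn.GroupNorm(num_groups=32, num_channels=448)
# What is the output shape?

Input shape: (11, 448, 14, 98)
Output shape: (11, 448, 14, 98)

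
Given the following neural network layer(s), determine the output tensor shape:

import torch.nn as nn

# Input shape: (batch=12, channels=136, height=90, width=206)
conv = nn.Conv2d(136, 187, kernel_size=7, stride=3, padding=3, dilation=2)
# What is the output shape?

Input shape: (12, 136, 90, 206)
Output shape: (12, 187, 28, 67)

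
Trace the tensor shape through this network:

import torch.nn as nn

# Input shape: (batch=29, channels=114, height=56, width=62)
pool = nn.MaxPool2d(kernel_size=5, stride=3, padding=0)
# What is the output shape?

Input shape: (29, 114, 56, 62)
Output shape: (29, 114, 18, 20)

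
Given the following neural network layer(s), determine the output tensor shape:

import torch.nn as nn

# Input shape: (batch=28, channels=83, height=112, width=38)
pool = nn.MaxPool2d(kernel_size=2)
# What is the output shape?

Input shape: (28, 83, 112, 38)
Output shape: (28, 83, 56, 19)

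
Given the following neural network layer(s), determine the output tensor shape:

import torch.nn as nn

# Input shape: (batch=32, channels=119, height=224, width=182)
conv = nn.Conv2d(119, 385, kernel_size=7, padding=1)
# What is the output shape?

Input shape: (32, 119, 224, 182)
Output shape: (32, 385, 220, 178)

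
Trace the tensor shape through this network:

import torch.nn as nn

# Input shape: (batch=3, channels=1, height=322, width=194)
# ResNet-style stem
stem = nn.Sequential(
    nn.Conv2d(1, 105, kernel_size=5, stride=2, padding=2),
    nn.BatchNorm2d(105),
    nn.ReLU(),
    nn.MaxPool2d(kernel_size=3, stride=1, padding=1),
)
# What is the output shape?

Input shape: (3, 1, 322, 194)
  -> after Conv2d 5x5 stride=2: (3, 105, 161, 97)
Output shape: (3, 105, 161, 97)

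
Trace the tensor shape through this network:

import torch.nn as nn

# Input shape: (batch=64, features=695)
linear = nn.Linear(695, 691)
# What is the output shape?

Input shape: (64, 695)
Output shape: (64, 691)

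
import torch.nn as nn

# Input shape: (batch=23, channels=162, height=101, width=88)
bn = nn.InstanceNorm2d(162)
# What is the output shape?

Input shape: (23, 162, 101, 88)
Output shape: (23, 162, 101, 88)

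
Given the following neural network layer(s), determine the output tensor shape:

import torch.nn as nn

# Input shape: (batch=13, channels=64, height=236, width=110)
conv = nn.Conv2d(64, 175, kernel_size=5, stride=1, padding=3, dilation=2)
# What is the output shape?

Input shape: (13, 64, 236, 110)
Output shape: (13, 175, 234, 108)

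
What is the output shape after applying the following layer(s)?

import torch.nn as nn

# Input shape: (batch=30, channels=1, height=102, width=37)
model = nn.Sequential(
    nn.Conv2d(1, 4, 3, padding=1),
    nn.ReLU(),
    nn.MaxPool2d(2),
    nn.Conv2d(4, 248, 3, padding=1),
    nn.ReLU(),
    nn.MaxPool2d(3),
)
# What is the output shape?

Input shape: (30, 1, 102, 37)
  -> after first Conv2d: (30, 4, 102, 37)
  -> after first MaxPool2d: (30, 4, 51, 18)
  -> after second Conv2d: (30, 248, 51, 18)
Output shape: (30, 248, 17, 6)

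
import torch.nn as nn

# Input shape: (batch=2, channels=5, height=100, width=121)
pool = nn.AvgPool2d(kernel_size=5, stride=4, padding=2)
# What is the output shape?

Input shape: (2, 5, 100, 121)
Output shape: (2, 5, 25, 31)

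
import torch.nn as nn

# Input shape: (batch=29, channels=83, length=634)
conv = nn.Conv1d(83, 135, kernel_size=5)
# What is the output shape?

Input shape: (29, 83, 634)
Output shape: (29, 135, 630)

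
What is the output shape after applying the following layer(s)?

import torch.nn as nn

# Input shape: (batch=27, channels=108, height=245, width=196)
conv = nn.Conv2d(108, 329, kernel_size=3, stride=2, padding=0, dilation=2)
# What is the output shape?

Input shape: (27, 108, 245, 196)
Output shape: (27, 329, 121, 96)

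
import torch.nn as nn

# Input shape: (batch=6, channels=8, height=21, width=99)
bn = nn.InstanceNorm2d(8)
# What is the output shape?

Input shape: (6, 8, 21, 99)
Output shape: (6, 8, 21, 99)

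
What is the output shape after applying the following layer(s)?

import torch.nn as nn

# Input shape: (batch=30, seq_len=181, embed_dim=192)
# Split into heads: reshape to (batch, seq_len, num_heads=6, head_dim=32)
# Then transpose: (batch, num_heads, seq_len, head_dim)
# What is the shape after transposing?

Input shape: (30, 181, 192)
  -> after reshape: (30, 181, 6, 32)
Output shape: (30, 6, 181, 32)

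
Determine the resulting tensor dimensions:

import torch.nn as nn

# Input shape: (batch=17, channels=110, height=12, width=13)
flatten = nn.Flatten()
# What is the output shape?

Input shape: (17, 110, 12, 13)
Output shape: (17, 17160)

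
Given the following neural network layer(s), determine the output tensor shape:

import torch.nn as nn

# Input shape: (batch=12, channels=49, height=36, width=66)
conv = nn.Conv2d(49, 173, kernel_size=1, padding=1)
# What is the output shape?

Input shape: (12, 49, 36, 66)
Output shape: (12, 173, 38, 68)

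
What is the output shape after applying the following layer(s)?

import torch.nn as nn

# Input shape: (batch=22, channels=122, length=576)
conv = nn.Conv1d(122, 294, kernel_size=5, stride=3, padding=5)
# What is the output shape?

Input shape: (22, 122, 576)
Output shape: (22, 294, 194)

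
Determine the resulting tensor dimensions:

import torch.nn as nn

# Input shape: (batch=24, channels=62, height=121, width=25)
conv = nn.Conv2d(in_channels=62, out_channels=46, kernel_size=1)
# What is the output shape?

Input shape: (24, 62, 121, 25)
Output shape: (24, 46, 121, 25)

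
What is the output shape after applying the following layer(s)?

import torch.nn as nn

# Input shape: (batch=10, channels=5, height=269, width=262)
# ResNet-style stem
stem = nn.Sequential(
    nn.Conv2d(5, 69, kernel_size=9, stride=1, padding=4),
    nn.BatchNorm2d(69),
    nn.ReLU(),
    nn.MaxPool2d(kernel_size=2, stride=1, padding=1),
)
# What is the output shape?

Input shape: (10, 5, 269, 262)
  -> after Conv2d 9x9 stride=1: (10, 69, 269, 262)
Output shape: (10, 69, 270, 263)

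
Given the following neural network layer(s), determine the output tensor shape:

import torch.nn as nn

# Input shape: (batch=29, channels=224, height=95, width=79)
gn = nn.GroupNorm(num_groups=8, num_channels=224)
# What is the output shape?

Input shape: (29, 224, 95, 79)
Output shape: (29, 224, 95, 79)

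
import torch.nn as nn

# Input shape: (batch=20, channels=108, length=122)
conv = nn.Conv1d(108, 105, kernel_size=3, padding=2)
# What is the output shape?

Input shape: (20, 108, 122)
Output shape: (20, 105, 124)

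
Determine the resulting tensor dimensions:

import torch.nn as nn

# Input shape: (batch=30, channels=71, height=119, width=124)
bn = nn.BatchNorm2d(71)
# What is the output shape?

Input shape: (30, 71, 119, 124)
Output shape: (30, 71, 119, 124)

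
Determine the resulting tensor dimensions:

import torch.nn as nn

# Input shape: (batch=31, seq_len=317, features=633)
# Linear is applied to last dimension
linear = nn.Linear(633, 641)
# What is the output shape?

Input shape: (31, 317, 633)
Output shape: (31, 317, 641)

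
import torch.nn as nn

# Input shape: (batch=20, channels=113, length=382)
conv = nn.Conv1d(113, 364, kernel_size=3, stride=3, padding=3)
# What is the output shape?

Input shape: (20, 113, 382)
Output shape: (20, 364, 129)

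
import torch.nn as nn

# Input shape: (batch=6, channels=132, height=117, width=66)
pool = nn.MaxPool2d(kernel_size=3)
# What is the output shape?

Input shape: (6, 132, 117, 66)
Output shape: (6, 132, 39, 22)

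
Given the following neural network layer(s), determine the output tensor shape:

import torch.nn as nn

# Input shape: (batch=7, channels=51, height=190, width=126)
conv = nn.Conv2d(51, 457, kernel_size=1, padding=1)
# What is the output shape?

Input shape: (7, 51, 190, 126)
Output shape: (7, 457, 192, 128)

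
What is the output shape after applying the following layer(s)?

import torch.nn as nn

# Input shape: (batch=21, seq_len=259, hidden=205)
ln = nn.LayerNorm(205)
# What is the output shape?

Input shape: (21, 259, 205)
Output shape: (21, 259, 205)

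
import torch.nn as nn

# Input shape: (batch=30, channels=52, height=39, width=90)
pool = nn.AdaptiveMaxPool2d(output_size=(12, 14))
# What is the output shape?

Input shape: (30, 52, 39, 90)
Output shape: (30, 52, 12, 14)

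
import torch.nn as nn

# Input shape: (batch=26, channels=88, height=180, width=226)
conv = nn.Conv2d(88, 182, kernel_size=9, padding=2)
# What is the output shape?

Input shape: (26, 88, 180, 226)
Output shape: (26, 182, 176, 222)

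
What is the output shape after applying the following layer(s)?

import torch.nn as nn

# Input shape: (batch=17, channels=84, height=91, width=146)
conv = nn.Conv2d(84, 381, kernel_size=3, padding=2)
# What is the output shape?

Input shape: (17, 84, 91, 146)
Output shape: (17, 381, 93, 148)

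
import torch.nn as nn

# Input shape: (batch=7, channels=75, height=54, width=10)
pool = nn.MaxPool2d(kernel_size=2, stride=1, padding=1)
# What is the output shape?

Input shape: (7, 75, 54, 10)
Output shape: (7, 75, 55, 11)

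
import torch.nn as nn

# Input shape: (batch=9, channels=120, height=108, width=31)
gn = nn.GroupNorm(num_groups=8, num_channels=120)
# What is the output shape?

Input shape: (9, 120, 108, 31)
Output shape: (9, 120, 108, 31)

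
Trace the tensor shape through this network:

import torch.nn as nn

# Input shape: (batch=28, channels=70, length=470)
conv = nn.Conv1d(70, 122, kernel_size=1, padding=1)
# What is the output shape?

Input shape: (28, 70, 470)
Output shape: (28, 122, 472)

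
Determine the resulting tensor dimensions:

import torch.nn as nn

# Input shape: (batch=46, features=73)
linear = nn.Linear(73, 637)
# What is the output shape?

Input shape: (46, 73)
Output shape: (46, 637)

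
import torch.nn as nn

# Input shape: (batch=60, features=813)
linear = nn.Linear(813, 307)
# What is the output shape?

Input shape: (60, 813)
Output shape: (60, 307)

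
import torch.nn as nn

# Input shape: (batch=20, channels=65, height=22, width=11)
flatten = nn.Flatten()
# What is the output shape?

Input shape: (20, 65, 22, 11)
Output shape: (20, 15730)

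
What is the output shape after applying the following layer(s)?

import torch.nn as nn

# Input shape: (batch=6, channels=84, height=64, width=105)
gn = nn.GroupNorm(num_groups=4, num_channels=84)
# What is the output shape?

Input shape: (6, 84, 64, 105)
Output shape: (6, 84, 64, 105)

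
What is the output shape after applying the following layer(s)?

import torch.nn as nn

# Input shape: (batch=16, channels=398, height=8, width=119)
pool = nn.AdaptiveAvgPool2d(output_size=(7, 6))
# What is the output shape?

Input shape: (16, 398, 8, 119)
Output shape: (16, 398, 7, 6)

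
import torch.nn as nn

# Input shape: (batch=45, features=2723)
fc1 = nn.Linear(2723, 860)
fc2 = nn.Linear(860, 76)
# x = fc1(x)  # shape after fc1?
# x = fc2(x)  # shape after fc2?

Input shape: (45, 2723)
  -> after fc1: (45, 860)
Output shape: (45, 76)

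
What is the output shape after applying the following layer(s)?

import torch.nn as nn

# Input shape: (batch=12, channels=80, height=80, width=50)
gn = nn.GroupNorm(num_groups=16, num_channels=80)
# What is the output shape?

Input shape: (12, 80, 80, 50)
Output shape: (12, 80, 80, 50)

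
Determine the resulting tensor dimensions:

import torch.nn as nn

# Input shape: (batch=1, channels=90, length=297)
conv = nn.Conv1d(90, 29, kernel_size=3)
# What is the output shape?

Input shape: (1, 90, 297)
Output shape: (1, 29, 295)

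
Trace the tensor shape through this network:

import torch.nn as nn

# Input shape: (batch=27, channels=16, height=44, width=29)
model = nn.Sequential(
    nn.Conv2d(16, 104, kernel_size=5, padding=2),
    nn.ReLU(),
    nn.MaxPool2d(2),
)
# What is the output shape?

Input shape: (27, 16, 44, 29)
  -> after Conv2d: (27, 104, 44, 29)
  -> after ReLU: (27, 104, 44, 29)
Output shape: (27, 104, 22, 14)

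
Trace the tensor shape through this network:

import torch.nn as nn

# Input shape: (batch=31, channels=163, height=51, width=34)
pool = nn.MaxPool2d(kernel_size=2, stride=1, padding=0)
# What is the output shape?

Input shape: (31, 163, 51, 34)
Output shape: (31, 163, 50, 33)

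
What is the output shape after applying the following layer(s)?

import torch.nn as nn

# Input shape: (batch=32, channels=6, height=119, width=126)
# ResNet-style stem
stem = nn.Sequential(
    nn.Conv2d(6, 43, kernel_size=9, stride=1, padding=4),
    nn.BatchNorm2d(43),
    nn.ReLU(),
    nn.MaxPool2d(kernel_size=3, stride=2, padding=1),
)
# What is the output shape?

Input shape: (32, 6, 119, 126)
  -> after Conv2d 9x9 stride=1: (32, 43, 119, 126)
Output shape: (32, 43, 60, 63)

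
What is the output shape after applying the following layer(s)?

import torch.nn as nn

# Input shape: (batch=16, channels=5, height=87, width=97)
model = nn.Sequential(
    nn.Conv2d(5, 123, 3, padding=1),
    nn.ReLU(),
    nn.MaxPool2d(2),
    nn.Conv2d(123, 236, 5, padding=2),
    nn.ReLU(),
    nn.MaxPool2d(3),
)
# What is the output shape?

Input shape: (16, 5, 87, 97)
  -> after first Conv2d: (16, 123, 87, 97)
  -> after first MaxPool2d: (16, 123, 43, 48)
  -> after second Conv2d: (16, 236, 43, 48)
Output shape: (16, 236, 14, 16)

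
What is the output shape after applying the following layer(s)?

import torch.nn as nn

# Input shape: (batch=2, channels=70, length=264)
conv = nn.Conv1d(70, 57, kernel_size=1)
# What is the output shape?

Input shape: (2, 70, 264)
Output shape: (2, 57, 264)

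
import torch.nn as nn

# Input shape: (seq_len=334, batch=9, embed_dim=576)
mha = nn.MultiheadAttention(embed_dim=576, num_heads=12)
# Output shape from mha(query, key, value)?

Input shape: (334, 9, 576)
Output shape: (334, 9, 576)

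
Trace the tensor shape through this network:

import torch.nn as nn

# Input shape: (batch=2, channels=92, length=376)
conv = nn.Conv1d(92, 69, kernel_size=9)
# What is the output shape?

Input shape: (2, 92, 376)
Output shape: (2, 69, 368)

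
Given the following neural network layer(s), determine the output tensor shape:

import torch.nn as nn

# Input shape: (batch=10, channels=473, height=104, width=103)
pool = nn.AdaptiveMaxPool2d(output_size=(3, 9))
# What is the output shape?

Input shape: (10, 473, 104, 103)
Output shape: (10, 473, 3, 9)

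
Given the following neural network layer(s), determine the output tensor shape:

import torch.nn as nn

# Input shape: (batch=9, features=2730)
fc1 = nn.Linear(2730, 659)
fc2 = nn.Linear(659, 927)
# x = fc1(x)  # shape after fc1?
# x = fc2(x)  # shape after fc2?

Input shape: (9, 2730)
  -> after fc1: (9, 659)
Output shape: (9, 927)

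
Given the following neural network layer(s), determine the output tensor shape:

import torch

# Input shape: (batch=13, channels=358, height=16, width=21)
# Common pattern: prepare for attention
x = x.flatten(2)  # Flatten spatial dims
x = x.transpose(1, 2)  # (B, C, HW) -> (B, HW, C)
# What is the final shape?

Input shape: (13, 358, 16, 21)
  -> after flatten(2): (13, 358, 336)
Output shape: (13, 336, 358)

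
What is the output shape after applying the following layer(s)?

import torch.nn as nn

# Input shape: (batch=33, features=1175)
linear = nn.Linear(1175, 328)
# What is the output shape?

Input shape: (33, 1175)
Output shape: (33, 328)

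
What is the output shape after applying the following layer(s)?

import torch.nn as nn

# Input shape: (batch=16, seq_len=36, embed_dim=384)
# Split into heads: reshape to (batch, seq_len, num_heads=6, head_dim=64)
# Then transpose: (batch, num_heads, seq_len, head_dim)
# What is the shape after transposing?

Input shape: (16, 36, 384)
  -> after reshape: (16, 36, 6, 64)
Output shape: (16, 6, 36, 64)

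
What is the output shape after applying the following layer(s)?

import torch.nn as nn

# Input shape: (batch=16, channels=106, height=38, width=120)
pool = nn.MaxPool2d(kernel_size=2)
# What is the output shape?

Input shape: (16, 106, 38, 120)
Output shape: (16, 106, 19, 60)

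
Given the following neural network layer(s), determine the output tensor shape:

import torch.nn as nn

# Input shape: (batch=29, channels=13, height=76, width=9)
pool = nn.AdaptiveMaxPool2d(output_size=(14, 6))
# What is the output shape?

Input shape: (29, 13, 76, 9)
Output shape: (29, 13, 14, 6)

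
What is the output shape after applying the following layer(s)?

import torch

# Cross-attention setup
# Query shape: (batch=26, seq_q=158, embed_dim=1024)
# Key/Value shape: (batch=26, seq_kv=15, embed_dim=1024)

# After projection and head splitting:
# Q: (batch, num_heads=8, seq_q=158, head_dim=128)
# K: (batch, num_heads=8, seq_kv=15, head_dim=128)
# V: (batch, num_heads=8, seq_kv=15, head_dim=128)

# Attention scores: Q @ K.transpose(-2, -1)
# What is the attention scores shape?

Input shape: (26, 158, 1024)
Output shape: (26, 8, 158, 15)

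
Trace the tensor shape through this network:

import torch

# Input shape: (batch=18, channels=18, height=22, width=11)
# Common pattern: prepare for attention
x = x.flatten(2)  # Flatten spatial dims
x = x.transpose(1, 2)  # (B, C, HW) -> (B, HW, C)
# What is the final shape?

Input shape: (18, 18, 22, 11)
  -> after flatten(2): (18, 18, 242)
Output shape: (18, 242, 18)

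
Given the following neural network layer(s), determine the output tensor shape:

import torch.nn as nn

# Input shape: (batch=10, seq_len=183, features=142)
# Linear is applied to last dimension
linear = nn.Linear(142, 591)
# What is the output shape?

Input shape: (10, 183, 142)
Output shape: (10, 183, 591)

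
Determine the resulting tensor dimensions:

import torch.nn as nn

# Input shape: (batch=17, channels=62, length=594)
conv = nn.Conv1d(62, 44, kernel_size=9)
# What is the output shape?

Input shape: (17, 62, 594)
Output shape: (17, 44, 586)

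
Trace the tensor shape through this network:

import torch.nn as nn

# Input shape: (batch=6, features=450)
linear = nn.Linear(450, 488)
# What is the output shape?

Input shape: (6, 450)
Output shape: (6, 488)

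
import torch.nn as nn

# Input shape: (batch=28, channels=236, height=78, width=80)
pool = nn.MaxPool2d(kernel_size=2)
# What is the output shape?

Input shape: (28, 236, 78, 80)
Output shape: (28, 236, 39, 40)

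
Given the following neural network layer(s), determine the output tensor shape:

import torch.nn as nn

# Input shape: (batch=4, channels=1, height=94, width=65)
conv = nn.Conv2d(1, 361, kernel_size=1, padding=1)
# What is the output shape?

Input shape: (4, 1, 94, 65)
Output shape: (4, 361, 96, 67)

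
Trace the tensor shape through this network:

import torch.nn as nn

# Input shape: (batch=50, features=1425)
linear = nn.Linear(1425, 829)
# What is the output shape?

Input shape: (50, 1425)
Output shape: (50, 829)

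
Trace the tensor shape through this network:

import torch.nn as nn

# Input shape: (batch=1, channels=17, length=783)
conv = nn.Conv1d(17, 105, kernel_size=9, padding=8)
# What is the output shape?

Input shape: (1, 17, 783)
Output shape: (1, 105, 791)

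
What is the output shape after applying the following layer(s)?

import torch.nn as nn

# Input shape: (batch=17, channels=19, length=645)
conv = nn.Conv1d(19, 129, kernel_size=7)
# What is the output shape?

Input shape: (17, 19, 645)
Output shape: (17, 129, 639)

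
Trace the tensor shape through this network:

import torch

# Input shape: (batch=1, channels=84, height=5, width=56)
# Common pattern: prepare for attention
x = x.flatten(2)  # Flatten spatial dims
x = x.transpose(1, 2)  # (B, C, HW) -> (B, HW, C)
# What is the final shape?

Input shape: (1, 84, 5, 56)
  -> after flatten(2): (1, 84, 280)
Output shape: (1, 280, 84)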